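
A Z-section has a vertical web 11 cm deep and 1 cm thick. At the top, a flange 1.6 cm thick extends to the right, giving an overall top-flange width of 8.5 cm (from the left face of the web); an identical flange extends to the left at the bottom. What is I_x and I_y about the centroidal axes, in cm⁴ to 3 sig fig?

I_x ≈ 646 cm⁴, I_y ≈ 547 cm⁴

Treat the section as a set of non-overlapping primitives; coordinates are from the bounding-box lower-left.
Web: 1 × 11, A = 11 cm², y = 5.5 cm, Ī = 110.92 cm⁴.
Top flange (beyond web): 7.5 × 1.6, A = 12 cm², y = 10.2 cm, Ī = 2.56 cm⁴.
Bottom flange (beyond web): 7.5 × 1.6, A = 12 cm², y = 0.8 cm, Ī = 2.56 cm⁴.
Centroid: ȳ = ΣA·y / ΣA = 5.5 cm.
Transfer each piece to the centroidal x-axis using Ī + A·d² with d = y − 5.5:
  web: d = 0 cm → contributes +110.92 cm⁴
  top flange (beyond web): d = 4.7 cm → contributes +267.64 cm⁴
  bottom flange (beyond web): d = -4.7 cm → contributes +267.64 cm⁴
Total I = 646.2 cm⁴.
For the y-axis: x̄ = 8 cm.
Repeating about the centroidal y-axis gives I_y = 546.92 cm⁴.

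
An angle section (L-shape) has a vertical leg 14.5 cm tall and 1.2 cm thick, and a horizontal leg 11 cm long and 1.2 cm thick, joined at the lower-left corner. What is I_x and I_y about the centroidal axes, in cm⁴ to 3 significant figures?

I_x ≈ 617 cm⁴, I_y ≈ 308 cm⁴

Split into non-overlapping primitives; take the origin at the lower-left of the bounding box.
Vertical leg: 1.2 × 14.5, A = 17.4 cm², y = 7.25 cm, Ī = 304.86 cm⁴.
Horizontal leg (remainder): 9.8 × 1.2, A = 11.76 cm², y = 0.6 cm, Ī = 1.4112 cm⁴.
Centroid: ȳ = ΣA·y / ΣA = 4.5681 cm.
Transfer each piece to the centroidal x-axis using Ī + A·d² with d = y − 4.5681:
  vertical leg: d = 2.6819 cm → contributes +430.01 cm⁴
  horizontal leg (remainder): d = -3.9681 cm → contributes +186.58 cm⁴
Total I = 616.6 cm⁴.
For the y-axis: x̄ = 2.8181 cm.
Repeating about the centroidal y-axis gives I_y = 308.48 cm⁴.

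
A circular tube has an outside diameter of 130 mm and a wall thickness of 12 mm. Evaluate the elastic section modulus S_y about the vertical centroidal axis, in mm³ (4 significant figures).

Break the section into simple shapes (no overlaps), measuring from the bottom-left corner of the bounding box.
Outer circle: ⌀130, A = 13273.2 mm², x = 65 mm, Ī = 14 019 848 mm⁴.
Bore (subtracted): ⌀106, A = 8824.73 mm², x = 65 mm, Ī = 6 197 169 mm⁴.
By symmetry the centroid is at mid-width, x̄ = 65 mm.
All pieces are centred on the vertical centroidal axis, so I = ΣĪ (holes subtracted) = 7 822 679 mm⁴.
Extreme fibre distance c = 65 mm; S = I/c = 120 349 mm³.

S_y ≈ 1.203 × 10⁵ mm³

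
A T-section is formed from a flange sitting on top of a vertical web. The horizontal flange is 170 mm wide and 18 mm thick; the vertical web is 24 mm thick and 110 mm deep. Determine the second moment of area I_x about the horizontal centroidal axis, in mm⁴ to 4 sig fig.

Split into non-overlapping primitives; take the origin at the lower-left of the bounding box.
Flange: 170 × 18, A = 3 060 mm², y = 119 mm, Ī = 82 620 mm⁴.
Web: 24 × 110, A = 2 640 mm², y = 55 mm, Ī = 2 662 000 mm⁴.
Centroid: ȳ = ΣA·y / ΣA = 89.3579 mm.
Transfer each piece to the horizontal centroidal axis using Ī + A·d² with d = y − 89.3579:
  flange: d = 29.6421 mm → contributes +2 771 302 mm⁴
  web: d = -34.3579 mm → contributes +5 778 427 mm⁴
Total I = 8 549 730 mm⁴.

I_x ≈ 8.550 × 10⁶ mm⁴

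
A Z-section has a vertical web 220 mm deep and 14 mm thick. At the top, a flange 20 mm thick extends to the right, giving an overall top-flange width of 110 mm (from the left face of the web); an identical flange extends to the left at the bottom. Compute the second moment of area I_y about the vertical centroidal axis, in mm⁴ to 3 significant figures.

I_y ≈ 1.46 × 10⁷ mm⁴

Break the section into simple shapes (no overlaps), measuring from the bottom-left corner of the bounding box.
Web: 14 × 220, A = 3 080 mm², x = 103 mm, Ī = 50 307 mm⁴.
Top flange (beyond web): 96 × 20, A = 1 920 mm², x = 158 mm, Ī = 1 474 560 mm⁴.
Bottom flange (beyond web): 96 × 20, A = 1 920 mm², x = 48 mm, Ī = 1 474 560 mm⁴.
Centroid: x̄ = ΣA·x / ΣA = 103 mm.
Transfer each piece to the vertical centroidal axis using Ī + A·d² with d = x − 103:
  web: d = 0 mm → contributes +50 307 mm⁴
  top flange (beyond web): d = 55 mm → contributes +7 282 560 mm⁴
  bottom flange (beyond web): d = -55 mm → contributes +7 282 560 mm⁴
Total I = 14 615 427 mm⁴.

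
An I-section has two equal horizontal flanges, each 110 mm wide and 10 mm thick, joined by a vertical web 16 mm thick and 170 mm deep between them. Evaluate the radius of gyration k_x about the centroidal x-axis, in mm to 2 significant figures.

k_x ≈ 70 mm

Treat the section as a set of non-overlapping primitives; coordinates are from the bounding-box lower-left.
Bottom flange: 110 × 10, A = 1 100 mm², y = 5 mm, Ī = 9 167 mm⁴.
Web: 16 × 170, A = 2 720 mm², y = 95 mm, Ī = 6 550 667 mm⁴.
Top flange: 110 × 10, A = 1 100 mm², y = 185 mm, Ī = 9 167 mm⁴.
By symmetry the centroid is at mid-height, ȳ = 95 mm.
Transfer each piece to the centroidal x-axis using Ī + A·d² with d = y − 95:
  bottom flange: d = -90 mm → contributes +8 919 167 mm⁴
  web: d = 0 mm → contributes +6 550 667 mm⁴
  top flange: d = 90 mm → contributes +8 919 167 mm⁴
Total I = 24 389 000 mm⁴.
Radius of gyration: k = √(I/A) = √(24 389 000 / 4 920) = 70.41 mm.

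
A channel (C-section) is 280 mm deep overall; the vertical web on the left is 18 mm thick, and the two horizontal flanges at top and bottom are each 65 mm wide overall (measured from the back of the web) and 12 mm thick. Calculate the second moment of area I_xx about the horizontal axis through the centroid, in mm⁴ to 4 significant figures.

Break the section into simple shapes (no overlaps), measuring from the bottom-left corner of the bounding box.
Web: 18 × 280, A = 5 040 mm², y = 140 mm, Ī = 32 928 000 mm⁴.
Top flange (beyond web): 47 × 12, A = 564 mm², y = 274 mm, Ī = 6 768 mm⁴.
Bottom flange (beyond web): 47 × 12, A = 564 mm², y = 6 mm, Ī = 6 768 mm⁴.
By symmetry the centroid is at mid-height, ȳ = 140 mm.
Transfer each piece to the horizontal axis through the centroid using Ī + A·d² with d = y − 140:
  web: d = 0 mm → contributes +32 928 000 mm⁴
  top flange (beyond web): d = 134 mm → contributes +10 133 952 mm⁴
  bottom flange (beyond web): d = -134 mm → contributes +10 133 952 mm⁴
Total I = 53 195 904 mm⁴.

I_xx ≈ 5.320 × 10⁷ mm⁴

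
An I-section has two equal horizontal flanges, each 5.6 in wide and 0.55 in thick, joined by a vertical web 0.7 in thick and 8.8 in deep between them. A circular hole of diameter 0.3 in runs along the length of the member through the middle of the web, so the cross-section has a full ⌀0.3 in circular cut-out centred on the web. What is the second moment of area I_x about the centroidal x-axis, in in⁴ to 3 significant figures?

Treat the section as a set of non-overlapping primitives; coordinates are from the bounding-box lower-left.
Bottom flange: 5.6 × 0.55, A = 3.08 in², y = 0.275 in, Ī = 0.077642 in⁴.
Web: 0.7 × 8.8, A = 6.16 in², y = 4.95 in, Ī = 39.753 in⁴.
Top flange: 5.6 × 0.55, A = 3.08 in², y = 9.625 in, Ī = 0.077642 in⁴.
Hole (subtracted): ⌀0.3, A = 0.070686 in², y = 4.95 in, Ī = 0.00039761 in⁴.
By symmetry the centroid is at mid-height, ȳ = 4.95 in.
Transfer each piece to the centroidal x-axis using Ī + A·d² with d = y − 4.95:
  bottom flange: d = -4.675 in → contributes +67.393 in⁴
  web: d = 0 in → contributes +39.753 in⁴
  top flange: d = 4.675 in → contributes +67.393 in⁴
  hole: d = 0 in → contributes −0.00039761 in⁴
Total I = 174.54 in⁴.

I_x ≈ 175 in⁴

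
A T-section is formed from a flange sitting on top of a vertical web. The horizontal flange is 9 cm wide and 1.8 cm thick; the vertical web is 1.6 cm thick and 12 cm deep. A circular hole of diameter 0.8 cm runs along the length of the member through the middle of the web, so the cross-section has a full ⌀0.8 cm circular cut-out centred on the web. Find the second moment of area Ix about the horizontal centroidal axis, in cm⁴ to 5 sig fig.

Break the section into simple shapes (no overlaps), measuring from the bottom-left corner of the bounding box.
Flange: 9 × 1.8, A = 16.2 cm², y = 12.9 cm, Ī = 4.374 cm⁴.
Web: 1.6 × 12, A = 19.2 cm², y = 6 cm, Ī = 230.4 cm⁴.
Hole (subtracted): ⌀0.8, A = 0.5026548 cm², y = 6 cm, Ī = 0.02010619 cm⁴.
Centroid: ȳ = ΣA·y / ΣA = 9.203109 cm.
Transfer each piece to the horizontal centroidal axis using Ī + A·d² with d = y − 9.203109:
  flange: d = 3.696891 cm → contributes +225.7795 cm⁴
  web: d = -3.203109 cm → contributes +427.3902 cm⁴
  hole: d = -3.203109 cm → contributes −5.177298 cm⁴
Total I = 647.9924 cm⁴.

Ix ≈ 647.99 cm⁴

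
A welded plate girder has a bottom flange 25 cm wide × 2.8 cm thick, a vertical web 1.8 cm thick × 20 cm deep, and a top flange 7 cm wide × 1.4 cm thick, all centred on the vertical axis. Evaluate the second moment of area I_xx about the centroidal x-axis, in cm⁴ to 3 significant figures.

I_xx ≈ 7320 cm⁴

Treat the section as a set of non-overlapping primitives; coordinates are from the bounding-box lower-left.
Bottom plate: 25 × 2.8, A = 70 cm², y = 1.4 cm, Ī = 45.733 cm⁴.
Web plate: 1.8 × 20, A = 36 cm², y = 12.8 cm, Ī = 1 200 cm⁴.
Top plate: 7 × 1.4, A = 9.8 cm², y = 23.5 cm, Ī = 1.6007 cm⁴.
Centroid: ȳ = ΣA·y / ΣA = 6.8143 cm.
Transfer each piece to the centroidal x-axis using Ī + A·d² with d = y − 6.8143:
  bottom plate: d = -5.4143 cm → contributes +2097.8 cm⁴
  web plate: d = 5.9857 cm → contributes +2489.8 cm⁴
  top plate: d = 16.686 cm → contributes +2 730 cm⁴
Total I = 7317.6 cm⁴.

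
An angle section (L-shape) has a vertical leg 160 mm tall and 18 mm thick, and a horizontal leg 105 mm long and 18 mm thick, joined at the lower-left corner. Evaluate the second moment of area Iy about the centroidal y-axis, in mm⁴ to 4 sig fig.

Break the section into simple shapes (no overlaps), measuring from the bottom-left corner of the bounding box.
Vertical leg: 18 × 160, A = 2 880 mm², x = 9 mm, Ī = 77 760 mm⁴.
Horizontal leg (remainder): 87 × 18, A = 1 566 mm², x = 61.5 mm, Ī = 987 755 mm⁴.
Centroid: x̄ = ΣA·x / ΣA = 27.4919 mm.
Transfer each piece to the centroidal y-axis using Ī + A·d² with d = x − 27.4919:
  vertical leg: d = -18.4919 mm → contributes +1 062 577 mm⁴
  horizontal leg (remainder): d = 34.0081 mm → contributes +2 798 913 mm⁴
Total I = 3 861 490 mm⁴.

Iy ≈ 3.861 × 10⁶ mm⁴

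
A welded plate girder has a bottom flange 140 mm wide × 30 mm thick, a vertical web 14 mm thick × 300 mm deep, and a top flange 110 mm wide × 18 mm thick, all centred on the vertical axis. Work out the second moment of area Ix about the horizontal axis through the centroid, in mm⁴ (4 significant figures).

Ix ≈ 1.825 × 10⁸ mm⁴

Split into non-overlapping primitives; take the origin at the lower-left of the bounding box.
Bottom plate: 140 × 30, A = 4 200 mm², y = 15 mm, Ī = 315 000 mm⁴.
Web plate: 14 × 300, A = 4 200 mm², y = 180 mm, Ī = 31 500 000 mm⁴.
Top plate: 110 × 18, A = 1 980 mm², y = 339 mm, Ī = 53 460 mm⁴.
Centroid: ȳ = ΣA·y / ΣA = 143.566 mm.
Transfer each piece to the horizontal axis through the centroid using Ī + A·d² with d = y − 143.566:
  bottom plate: d = -128.566 mm → contributes +69 738 221 mm⁴
  web plate: d = 36.4335 mm → contributes +37 075 088 mm⁴
  top plate: d = 195.434 mm → contributes +75 678 101 mm⁴
Total I = 182 491 409 mm⁴.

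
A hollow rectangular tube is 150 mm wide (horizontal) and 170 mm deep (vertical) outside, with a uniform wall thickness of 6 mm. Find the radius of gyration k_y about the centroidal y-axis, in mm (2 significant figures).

Decompose the section into non-overlapping parts with the origin at the bottom-left of its bounding rectangle.
Outer rectangle: 150 × 170, A = 25 500 mm², x = 75 mm, Ī = 47 812 500 mm⁴.
Inner void (subtracted): 138 × 158, A = 21 804 mm², x = 75 mm, Ī = 34 602 948 mm⁴.
By symmetry the centroid is at mid-width, x̄ = 75 mm.
All pieces are centred on the centroidal y-axis, so I = ΣĪ (holes subtracted) = 13 209 552 mm⁴.
Radius of gyration: k = √(I/A) = √(13 209 552 / 3 696) = 59.78 mm.

k_y ≈ 60 mm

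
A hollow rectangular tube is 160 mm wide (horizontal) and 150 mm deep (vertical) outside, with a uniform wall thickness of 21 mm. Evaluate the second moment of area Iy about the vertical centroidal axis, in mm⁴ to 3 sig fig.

Iy ≈ 3.64 × 10⁷ mm⁴

Split into non-overlapping primitives; take the origin at the lower-left of the bounding box.
Outer rectangle: 160 × 150, A = 24 000 mm², x = 80 mm, Ī = 51 200 000 mm⁴.
Inner void (subtracted): 118 × 108, A = 12 744 mm², x = 80 mm, Ī = 14 787 288 mm⁴.
By symmetry the centroid is at mid-width, x̄ = 80 mm.
All pieces are centred on the vertical centroidal axis, so I = ΣĪ (holes subtracted) = 36 412 712 mm⁴.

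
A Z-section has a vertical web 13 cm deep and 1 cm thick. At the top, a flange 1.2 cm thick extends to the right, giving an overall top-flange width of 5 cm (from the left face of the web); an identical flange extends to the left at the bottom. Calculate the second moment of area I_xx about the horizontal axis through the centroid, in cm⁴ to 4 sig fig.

Decompose the section into non-overlapping parts with the origin at the bottom-left of its bounding rectangle.
Web: 1 × 13, A = 13 cm², y = 6.5 cm, Ī = 183.083 cm⁴.
Top flange (beyond web): 4 × 1.2, A = 4.8 cm², y = 12.4 cm, Ī = 0.576 cm⁴.
Bottom flange (beyond web): 4 × 1.2, A = 4.8 cm², y = 0.6 cm, Ī = 0.576 cm⁴.
Centroid: ȳ = ΣA·y / ΣA = 6.5 cm.
Transfer each piece to the horizontal axis through the centroid using Ī + A·d² with d = y − 6.5:
  web: d = 0 cm → contributes +183.083 cm⁴
  top flange (beyond web): d = 5.9 cm → contributes +167.664 cm⁴
  bottom flange (beyond web): d = -5.9 cm → contributes +167.664 cm⁴
Total I = 518.411 cm⁴.

I_xx ≈ 518.4 cm⁴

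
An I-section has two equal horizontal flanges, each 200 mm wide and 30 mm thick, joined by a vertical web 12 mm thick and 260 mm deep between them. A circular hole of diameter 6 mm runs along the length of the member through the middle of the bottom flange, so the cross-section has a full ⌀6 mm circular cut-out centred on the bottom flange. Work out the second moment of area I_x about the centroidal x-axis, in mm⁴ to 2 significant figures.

Decompose the section into non-overlapping parts with the origin at the bottom-left of its bounding rectangle.
Bottom flange: 200 × 30, A = 6 000 mm², y = 15 mm, Ī = 450 000 mm⁴.
Web: 12 × 260, A = 3 120 mm², y = 160 mm, Ī = 17 576 000 mm⁴.
Top flange: 200 × 30, A = 6 000 mm², y = 305 mm, Ī = 450 000 mm⁴.
Hole (subtracted): ⌀6, A = 28.27 mm², y = 15 mm, Ī = 63.62 mm⁴.
Centroid: ȳ = ΣA·y / ΣA = 160.3 mm.
Transfer each piece to the centroidal x-axis using Ī + A·d² with d = y − 160.3:
  bottom flange: d = -145.3 mm → contributes +127 073 127 mm⁴
  web: d = -0.2717 mm → contributes +17 576 230 mm⁴
  top flange: d = 144.7 mm → contributes +126 127 759 mm⁴
  hole: d = -145.3 mm → contributes −596 761 mm⁴
Total I = 270 180 355 mm⁴.

I_x ≈ 2.7 × 10⁸ mm⁴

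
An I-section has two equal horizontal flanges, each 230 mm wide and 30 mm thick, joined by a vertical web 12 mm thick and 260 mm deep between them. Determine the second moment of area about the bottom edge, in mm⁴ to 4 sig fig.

I_base ≈ 7.419 × 10⁸ mm⁴

Break the section into simple shapes (no overlaps), measuring from the bottom-left corner of the bounding box.
Bottom flange: 230 × 30, A = 6 900 mm², y = 15 mm, Ī = 517 500 mm⁴.
Web: 12 × 260, A = 3 120 mm², y = 160 mm, Ī = 17 576 000 mm⁴.
Top flange: 230 × 30, A = 6 900 mm², y = 305 mm, Ī = 517 500 mm⁴.
Transfer each piece to the bottom edge using Ī + A·d² with d = y − 0:
  bottom flange: d = 15 mm → contributes +2 070 000 mm⁴
  web: d = 160 mm → contributes +97 448 000 mm⁴
  top flange: d = 305 mm → contributes +642 390 000 mm⁴
Total I = 741 908 000 mm⁴.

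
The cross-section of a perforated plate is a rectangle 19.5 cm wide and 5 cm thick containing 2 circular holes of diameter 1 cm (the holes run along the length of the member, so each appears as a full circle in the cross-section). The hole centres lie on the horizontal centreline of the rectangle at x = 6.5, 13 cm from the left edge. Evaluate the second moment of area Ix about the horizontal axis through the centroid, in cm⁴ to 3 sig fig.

Break the section into simple shapes (no overlaps), measuring from the bottom-left corner of the bounding box.
Plate: 19.5 × 5, A = 97.5 cm², y = 2.5 cm, Ī = 203.13 cm⁴.
Hole 1 (subtracted): ⌀1, A = 0.7854 cm², y = 2.5 cm, Ī = 0.049087 cm⁴.
Hole 2 (subtracted): ⌀1, A = 0.7854 cm², y = 2.5 cm, Ī = 0.049087 cm⁴.
By symmetry the centroid is at mid-height, ȳ = 2.5 cm.
All pieces are centred on the horizontal axis through the centroid, so I = ΣĪ (holes subtracted) = 203.03 cm⁴.

Ix ≈ 203 cm⁴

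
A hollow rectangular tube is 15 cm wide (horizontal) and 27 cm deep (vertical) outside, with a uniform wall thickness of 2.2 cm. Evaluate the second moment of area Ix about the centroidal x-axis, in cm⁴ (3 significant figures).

Treat the section as a set of non-overlapping primitives; coordinates are from the bounding-box lower-left.
Outer rectangle: 15 × 27, A = 405 cm², y = 13.5 cm, Ī = 24 604 cm⁴.
Inner void (subtracted): 10.6 × 22.6, A = 239.56 cm², y = 13.5 cm, Ī = 10 196 cm⁴.
By symmetry the centroid is at mid-height, ȳ = 13.5 cm.
All pieces are centred on the centroidal x-axis, so I = ΣĪ (holes subtracted) = 14 407 cm⁴.

Ix ≈ 1.44 × 10⁴ cm⁴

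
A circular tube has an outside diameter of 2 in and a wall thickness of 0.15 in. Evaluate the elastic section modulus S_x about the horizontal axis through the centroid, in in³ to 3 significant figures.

Break the section into simple shapes (no overlaps), measuring from the bottom-left corner of the bounding box.
Outer circle: ⌀2, A = 3.1416 in², y = 1 in, Ī = 0.7854 in⁴.
Bore (subtracted): ⌀1.7, A = 2.2698 in², y = 1 in, Ī = 0.40998 in⁴.
By symmetry the centroid is at mid-height, ȳ = 1 in.
All pieces are centred on the horizontal axis through the centroid, so I = ΣĪ (holes subtracted) = 0.37542 in⁴.
Extreme fibre distance c = 1 in; S = I/c = 0.37542 in³.

S_x ≈ 0.375 in³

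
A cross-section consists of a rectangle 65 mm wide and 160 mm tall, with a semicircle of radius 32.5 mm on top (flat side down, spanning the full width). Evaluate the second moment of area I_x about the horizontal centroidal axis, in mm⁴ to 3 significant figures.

I_x ≈ 3.49 × 10⁷ mm⁴

Decompose the section into non-overlapping parts with the origin at the bottom-left of its bounding rectangle.
Rectangular body: 65 × 160, A = 10 400 mm², y = 80 mm, Ī = 22 186 667 mm⁴.
Semicircular cap: semicircle r = 32.5, A = 1659.2 mm², y = 173.79 mm, Ī = 122 452 mm⁴.
Centroid: ȳ = ΣA·y / ΣA = 92.905 mm.
Transfer each piece to the horizontal centroidal axis using Ī + A·d² with d = y − 92.905:
  rectangular body: d = -12.905 mm → contributes +23 918 546 mm⁴
  semicircular cap: d = 80.889 mm → contributes +10 978 317 mm⁴
Total I = 34 896 863 mm⁴.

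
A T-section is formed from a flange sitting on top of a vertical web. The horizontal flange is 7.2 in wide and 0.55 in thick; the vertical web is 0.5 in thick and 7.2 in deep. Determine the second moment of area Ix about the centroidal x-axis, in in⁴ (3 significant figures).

Ix ≈ 44.0 in⁴

Split into non-overlapping primitives; take the origin at the lower-left of the bounding box.
Flange: 7.2 × 0.55, A = 3.96 in², y = 7.475 in, Ī = 0.099825 in⁴.
Web: 0.5 × 7.2, A = 3.6 in², y = 3.6 in, Ī = 15.552 in⁴.
Centroid: ȳ = ΣA·y / ΣA = 5.6298 in.
Transfer each piece to the centroidal x-axis using Ī + A·d² with d = y − 5.6298:
  flange: d = 1.8452 in → contributes +13.583 in⁴
  web: d = -2.0298 in → contributes +30.384 in⁴
Total I = 43.967 in⁴.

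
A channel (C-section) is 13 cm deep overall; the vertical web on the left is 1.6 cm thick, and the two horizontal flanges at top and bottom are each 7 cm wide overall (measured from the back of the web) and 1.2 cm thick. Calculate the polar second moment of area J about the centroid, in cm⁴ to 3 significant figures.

J ≈ 879 cm⁴

Treat the section as a set of non-overlapping primitives; coordinates are from the bounding-box lower-left.
Web: 1.6 × 13, A = 20.8 cm², y = 6.5 cm, Ī = 292.93 cm⁴.
Top flange (beyond web): 5.4 × 1.2, A = 6.48 cm², y = 12.4 cm, Ī = 0.7776 cm⁴.
Bottom flange (beyond web): 5.4 × 1.2, A = 6.48 cm², y = 0.6 cm, Ī = 0.7776 cm⁴.
By symmetry the centroid is at mid-height, ȳ = 6.5 cm.
Transfer each piece to the centroidal x-axis using Ī + A·d² with d = y − 6.5:
  web: d = 0 cm → contributes +292.93 cm⁴
  top flange (beyond web): d = 5.9 cm → contributes +226.35 cm⁴
  bottom flange (beyond web): d = -5.9 cm → contributes +226.35 cm⁴
Total I = 745.63 cm⁴.
For the y-axis: x̄ = 2.1436 cm.
Repeating about the centroidal y-axis gives I_y = 133.74 cm⁴.
Polar second moment: J = I_x + I_y = 879.37 cm⁴.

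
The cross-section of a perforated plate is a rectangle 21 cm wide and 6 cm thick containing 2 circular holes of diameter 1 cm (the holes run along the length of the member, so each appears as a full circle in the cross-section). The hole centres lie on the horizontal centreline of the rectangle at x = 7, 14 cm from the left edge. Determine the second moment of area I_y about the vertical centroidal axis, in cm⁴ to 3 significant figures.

Decompose the section into non-overlapping parts with the origin at the bottom-left of its bounding rectangle.
Plate: 21 × 6, A = 126 cm², x = 10.5 cm, Ī = 4630.5 cm⁴.
Hole 1 (subtracted): ⌀1, A = 0.7854 cm², x = 7 cm, Ī = 0.049087 cm⁴.
Hole 2 (subtracted): ⌀1, A = 0.7854 cm², x = 14 cm, Ī = 0.049087 cm⁴.
By symmetry the centroid is at mid-width, x̄ = 10.5 cm.
Transfer each piece to the vertical centroidal axis using Ī + A·d² with d = x − 10.5:
  plate: d = 0 cm → contributes +4630.5 cm⁴
  hole 1: d = -3.5 cm → contributes −9.6702 cm⁴
  hole 2: d = 3.5 cm → contributes −9.6702 cm⁴
Total I = 4611.2 cm⁴.

I_y ≈ 4610 cm⁴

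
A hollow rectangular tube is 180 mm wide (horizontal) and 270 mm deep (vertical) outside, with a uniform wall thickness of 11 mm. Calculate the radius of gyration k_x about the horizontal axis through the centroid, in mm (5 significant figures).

k_x ≈ 100.13 mm

Treat the section as a set of non-overlapping primitives; coordinates are from the bounding-box lower-left.
Outer rectangle: 180 × 270, A = 48 600 mm², y = 135 mm, Ī = 295 245 000 mm⁴.
Inner void (subtracted): 158 × 248, A = 39 184 mm², y = 135 mm, Ī = 200 831 061 mm⁴.
By symmetry the centroid is at mid-height, ȳ = 135 mm.
All pieces are centred on the horizontal axis through the centroid, so I = ΣĪ (holes subtracted) = 94 413 939 mm⁴.
Radius of gyration: k = √(I/A) = √(94 413 939 / 9 416) = 100.1348 mm.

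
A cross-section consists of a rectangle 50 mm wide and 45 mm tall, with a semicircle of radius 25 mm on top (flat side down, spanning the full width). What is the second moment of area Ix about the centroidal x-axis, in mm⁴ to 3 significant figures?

Break the section into simple shapes (no overlaps), measuring from the bottom-left corner of the bounding box.
Rectangular body: 50 × 45, A = 2 250 mm², y = 22.5 mm, Ī = 379 688 mm⁴.
Semicircular cap: semicircle r = 25, A = 981.75 mm², y = 55.61 mm, Ī = 42 874 mm⁴.
Centroid: ȳ = ΣA·y / ΣA = 32.558 mm.
Transfer each piece to the centroidal x-axis using Ī + A·d² with d = y − 32.558:
  rectangular body: d = -10.058 mm → contributes +607 320 mm⁴
  semicircular cap: d = 23.052 mm → contributes +564 569 mm⁴
Total I = 1 171 889 mm⁴.

Ix ≈ 1.17 × 10⁶ mm⁴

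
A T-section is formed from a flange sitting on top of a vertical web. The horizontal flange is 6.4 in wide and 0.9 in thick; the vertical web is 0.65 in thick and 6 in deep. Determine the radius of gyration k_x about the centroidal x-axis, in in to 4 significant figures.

k_x ≈ 2.029 in

Break the section into simple shapes (no overlaps), measuring from the bottom-left corner of the bounding box.
Flange: 6.4 × 0.9, A = 5.76 in², y = 6.45 in, Ī = 0.3888 in⁴.
Web: 0.65 × 6, A = 3.9 in², y = 3 in, Ī = 11.7 in⁴.
Centroid: ȳ = ΣA·y / ΣA = 5.05714 in.
Transfer each piece to the centroidal x-axis using Ī + A·d² with d = y − 5.05714:
  flange: d = 1.39286 in → contributes +11.5635 in⁴
  web: d = -2.05714 in → contributes +28.2042 in⁴
Total I = 39.7677 in⁴.
Radius of gyration: k = √(I/A) = √(39.7677 / 9.66) = 2.02897 in.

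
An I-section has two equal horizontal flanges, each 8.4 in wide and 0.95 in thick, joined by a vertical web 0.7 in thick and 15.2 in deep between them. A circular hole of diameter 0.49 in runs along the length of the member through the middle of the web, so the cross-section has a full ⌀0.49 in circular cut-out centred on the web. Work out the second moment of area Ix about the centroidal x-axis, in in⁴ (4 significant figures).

Decompose the section into non-overlapping parts with the origin at the bottom-left of its bounding rectangle.
Bottom flange: 8.4 × 0.95, A = 7.98 in², y = 0.475 in, Ī = 0.600163 in⁴.
Web: 0.7 × 15.2, A = 10.64 in², y = 8.55 in, Ī = 204.855 in⁴.
Top flange: 8.4 × 0.95, A = 7.98 in², y = 16.625 in, Ī = 0.600163 in⁴.
Hole (subtracted): ⌀0.49, A = 0.188574 in², y = 8.55 in, Ī = 0.00282979 in⁴.
By symmetry the centroid is at mid-height, ȳ = 8.55 in.
Transfer each piece to the centroidal x-axis using Ī + A·d² with d = y − 8.55:
  bottom flange: d = -8.075 in → contributes +520.941 in⁴
  web: d = 0 in → contributes +204.855 in⁴
  top flange: d = 8.075 in → contributes +520.941 in⁴
  hole: d = 0 in → contributes −0.00282979 in⁴
Total I = 1246.73 in⁴.

Ix ≈ 1247 in⁴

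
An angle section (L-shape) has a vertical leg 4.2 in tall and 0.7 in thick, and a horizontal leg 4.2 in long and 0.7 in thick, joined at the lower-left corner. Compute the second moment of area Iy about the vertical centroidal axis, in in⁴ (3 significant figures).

Iy ≈ 8.51 in⁴

Split into non-overlapping primitives; take the origin at the lower-left of the bounding box.
Vertical leg: 0.7 × 4.2, A = 2.94 in², x = 0.35 in, Ī = 0.12005 in⁴.
Horizontal leg (remainder): 3.5 × 0.7, A = 2.45 in², x = 2.45 in, Ī = 2.501 in⁴.
Centroid: x̄ = ΣA·x / ΣA = 1.3045 in.
Transfer each piece to the vertical centroidal axis using Ī + A·d² with d = x − 1.3045:
  vertical leg: d = -0.95455 in → contributes +2.7989 in⁴
  horizontal leg (remainder): d = 1.1455 in → contributes +5.7156 in⁴
Total I = 8.5145 in⁴.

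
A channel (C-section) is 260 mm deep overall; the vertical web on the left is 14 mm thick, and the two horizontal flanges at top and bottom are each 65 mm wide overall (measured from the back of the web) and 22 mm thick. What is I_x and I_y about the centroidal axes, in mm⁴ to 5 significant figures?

I_x ≈ 5.2373 × 10⁷ mm⁴, I_y ≈ 2.0121 × 10⁶ mm⁴

Split into non-overlapping primitives; take the origin at the lower-left of the bounding box.
Web: 14 × 260, A = 3 640 mm², y = 130 mm, Ī = 20 505 333 mm⁴.
Top flange (beyond web): 51 × 22, A = 1 122 mm², y = 249 mm, Ī = 45 254 mm⁴.
Bottom flange (beyond web): 51 × 22, A = 1 122 mm², y = 11 mm, Ī = 45 254 mm⁴.
By symmetry the centroid is at mid-height, ȳ = 130 mm.
Transfer each piece to the centroidal x-axis using Ī + A·d² with d = y − 130:
  web: d = 0 mm → contributes +20 505 333 mm⁴
  top flange (beyond web): d = 119 mm → contributes +15 933 896 mm⁴
  bottom flange (beyond web): d = -119 mm → contributes +15 933 896 mm⁴
Total I = 52 373 125 mm⁴.
For the y-axis: x̄ = 19.39463 mm.
Repeating about the centroidal y-axis gives I_y = 2 012 125 mm⁴.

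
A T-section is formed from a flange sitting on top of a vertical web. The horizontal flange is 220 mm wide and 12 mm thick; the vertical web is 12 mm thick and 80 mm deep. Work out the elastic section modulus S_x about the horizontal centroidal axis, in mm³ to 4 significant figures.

S_x ≈ 2.758 × 10⁴ mm³

Split into non-overlapping primitives; take the origin at the lower-left of the bounding box.
Flange: 220 × 12, A = 2 640 mm², y = 86 mm, Ī = 31 680 mm⁴.
Web: 12 × 80, A = 960 mm², y = 40 mm, Ī = 512 000 mm⁴.
Centroid: ȳ = ΣA·y / ΣA = 73.7333 mm.
Transfer each piece to the horizontal centroidal axis using Ī + A·d² with d = y − 73.7333:
  flange: d = 12.2667 mm → contributes +428 924 mm⁴
  web: d = -33.7333 mm → contributes +1 604 420 mm⁴
Total I = 2 033 344 mm⁴.
Extreme fibre distance c = 73.7333 mm; S = I/c = 27 577 mm³.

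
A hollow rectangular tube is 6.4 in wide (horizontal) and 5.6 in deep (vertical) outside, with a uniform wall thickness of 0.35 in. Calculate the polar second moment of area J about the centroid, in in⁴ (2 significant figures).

J ≈ 84 in⁴

Split into non-overlapping primitives; take the origin at the lower-left of the bounding box.
Outer rectangle: 6.4 × 5.6, A = 35.84 in², y = 2.8 in, Ī = 93.66 in⁴.
Inner void (subtracted): 5.7 × 4.9, A = 27.93 in², y = 2.8 in, Ī = 55.88 in⁴.
By symmetry the centroid is at mid-height, ȳ = 2.8 in.
All pieces are centred on the centroidal x-axis, so I = ΣĪ (holes subtracted) = 37.78 in⁴.
Repeating about the centroidal y-axis gives I_y = 46.71 in⁴.
Polar second moment: J = I_x + I_y = 84.49 in⁴.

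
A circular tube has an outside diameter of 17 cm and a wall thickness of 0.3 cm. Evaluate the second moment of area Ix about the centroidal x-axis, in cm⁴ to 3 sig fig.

Ix ≈ 549 cm⁴

Split into non-overlapping primitives; take the origin at the lower-left of the bounding box.
Outer circle: ⌀17, A = 226.98 cm², y = 8.5 cm, Ī = 4099.8 cm⁴.
Bore (subtracted): ⌀16.4, A = 211.24 cm², y = 8.5 cm, Ī = 3 551 cm⁴.
By symmetry the centroid is at mid-height, ȳ = 8.5 cm.
All pieces are centred on the centroidal x-axis, so I = ΣĪ (holes subtracted) = 548.87 cm⁴.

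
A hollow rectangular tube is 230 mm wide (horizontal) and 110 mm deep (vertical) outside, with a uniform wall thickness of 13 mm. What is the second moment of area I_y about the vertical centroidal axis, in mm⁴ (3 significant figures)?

I_y ≈ 5.21 × 10⁷ mm⁴

Split into non-overlapping primitives; take the origin at the lower-left of the bounding box.
Outer rectangle: 230 × 110, A = 25 300 mm², x = 115 mm, Ī = 111 530 833 mm⁴.
Inner void (subtracted): 204 × 84, A = 17 136 mm², x = 115 mm, Ī = 59 427 648 mm⁴.
By symmetry the centroid is at mid-width, x̄ = 115 mm.
All pieces are centred on the vertical centroidal axis, so I = ΣĪ (holes subtracted) = 52 103 185 mm⁴.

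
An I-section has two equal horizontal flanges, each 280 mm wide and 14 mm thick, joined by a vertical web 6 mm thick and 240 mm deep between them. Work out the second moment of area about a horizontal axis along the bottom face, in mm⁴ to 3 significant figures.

Decompose the section into non-overlapping parts with the origin at the bottom-left of its bounding rectangle.
Bottom flange: 280 × 14, A = 3 920 mm², y = 7 mm, Ī = 64 027 mm⁴.
Web: 6 × 240, A = 1 440 mm², y = 134 mm, Ī = 6 912 000 mm⁴.
Top flange: 280 × 14, A = 3 920 mm², y = 261 mm, Ī = 64 027 mm⁴.
Transfer each piece to the base of the section using Ī + A·d² with d = y − 0:
  bottom flange: d = 7 mm → contributes +256 107 mm⁴
  web: d = 134 mm → contributes +32 768 640 mm⁴
  top flange: d = 261 mm → contributes +267 098 347 mm⁴
Total I = 300 123 093 mm⁴.

I_base ≈ 3.00 × 10⁸ mm⁴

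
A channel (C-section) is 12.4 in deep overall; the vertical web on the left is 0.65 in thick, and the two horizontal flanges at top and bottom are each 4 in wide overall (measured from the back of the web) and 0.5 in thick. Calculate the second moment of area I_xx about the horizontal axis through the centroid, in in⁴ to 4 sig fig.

I_xx ≈ 221.9 in⁴

Split into non-overlapping primitives; take the origin at the lower-left of the bounding box.
Web: 0.65 × 12.4, A = 8.06 in², y = 6.2 in, Ī = 103.275 in⁴.
Top flange (beyond web): 3.35 × 0.5, A = 1.675 in², y = 12.15 in, Ī = 0.0348958 in⁴.
Bottom flange (beyond web): 3.35 × 0.5, A = 1.675 in², y = 0.25 in, Ī = 0.0348958 in⁴.
By symmetry the centroid is at mid-height, ȳ = 6.2 in.
Transfer each piece to the horizontal axis through the centroid using Ī + A·d² with d = y − 6.2:
  web: d = 0 in → contributes +103.275 in⁴
  top flange (beyond web): d = 5.95 in → contributes +59.3341 in⁴
  bottom flange (beyond web): d = -5.95 in → contributes +59.3341 in⁴
Total I = 221.944 in⁴.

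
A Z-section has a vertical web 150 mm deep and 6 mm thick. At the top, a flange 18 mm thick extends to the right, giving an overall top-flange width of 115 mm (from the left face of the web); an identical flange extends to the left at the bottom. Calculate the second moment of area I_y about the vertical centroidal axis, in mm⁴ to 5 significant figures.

Break the section into simple shapes (no overlaps), measuring from the bottom-left corner of the bounding box.
Web: 6 × 150, A = 900 mm², x = 112 mm, Ī = 2 700 mm⁴.
Top flange (beyond web): 109 × 18, A = 1 962 mm², x = 169.5 mm, Ī = 1 942 544 mm⁴.
Bottom flange (beyond web): 109 × 18, A = 1 962 mm², x = 54.5 mm, Ī = 1 942 544 mm⁴.
Centroid: x̄ = ΣA·x / ΣA = 112 mm.
Transfer each piece to the vertical centroidal axis using Ī + A·d² with d = x − 112:
  web: d = 0 mm → contributes +2 700 mm⁴
  top flange (beyond web): d = 57.5 mm → contributes +8 429 406 mm⁴
  bottom flange (beyond web): d = -57.5 mm → contributes +8 429 406 mm⁴
Total I = 16 861 512 mm⁴.

I_y ≈ 1.6862 × 10⁷ mm⁴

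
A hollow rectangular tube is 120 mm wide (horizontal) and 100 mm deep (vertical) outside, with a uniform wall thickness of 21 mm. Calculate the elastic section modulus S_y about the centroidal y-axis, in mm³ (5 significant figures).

Split into non-overlapping primitives; take the origin at the lower-left of the bounding box.
Outer rectangle: 120 × 100, A = 12 000 mm², x = 60 mm, Ī = 14 400 000 mm⁴.
Inner void (subtracted): 78 × 58, A = 4 524 mm², x = 60 mm, Ī = 2 293 668 mm⁴.
By symmetry the centroid is at mid-width, x̄ = 60 mm.
All pieces are centred on the centroidal y-axis, so I = ΣĪ (holes subtracted) = 12 106 332 mm⁴.
Extreme fibre distance c = 60 mm; S = I/c = 201772.2 mm³.

S_y ≈ 2.0177 × 10⁵ mm³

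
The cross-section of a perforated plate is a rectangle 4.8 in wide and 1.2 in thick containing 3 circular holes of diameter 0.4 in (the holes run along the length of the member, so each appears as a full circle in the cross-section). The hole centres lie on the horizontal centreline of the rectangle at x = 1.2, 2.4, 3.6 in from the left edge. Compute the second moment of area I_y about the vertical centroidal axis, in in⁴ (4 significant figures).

Treat the section as a set of non-overlapping primitives; coordinates are from the bounding-box lower-left.
Plate: 4.8 × 1.2, A = 5.76 in², x = 2.4 in, Ī = 11.0592 in⁴.
Hole 1 (subtracted): ⌀0.4, A = 0.125664 in², x = 1.2 in, Ī = 0.00125664 in⁴.
Hole 2 (subtracted): ⌀0.4, A = 0.125664 in², x = 2.4 in, Ī = 0.00125664 in⁴.
Hole 3 (subtracted): ⌀0.4, A = 0.125664 in², x = 3.6 in, Ī = 0.00125664 in⁴.
By symmetry the centroid is at mid-width, x̄ = 2.4 in.
Transfer each piece to the vertical centroidal axis using Ī + A·d² with d = x − 2.4:
  plate: d = 0 in → contributes +11.0592 in⁴
  hole 1: d = -1.2 in → contributes −0.182212 in⁴
  hole 2: d = 0 in → contributes −0.00125664 in⁴
  hole 3: d = 1.2 in → contributes −0.182212 in⁴
Total I = 10.6935 in⁴.

I_y ≈ 10.69 in⁴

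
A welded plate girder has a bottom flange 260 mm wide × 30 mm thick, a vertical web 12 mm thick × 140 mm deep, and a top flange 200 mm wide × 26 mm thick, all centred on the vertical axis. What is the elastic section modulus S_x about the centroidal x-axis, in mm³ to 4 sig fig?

S_x ≈ 8.245 × 10⁵ mm³

Treat the section as a set of non-overlapping primitives; coordinates are from the bounding-box lower-left.
Bottom plate: 260 × 30, A = 7 800 mm², y = 15 mm, Ī = 585 000 mm⁴.
Web plate: 12 × 140, A = 1 680 mm², y = 100 mm, Ī = 2 744 000 mm⁴.
Top plate: 200 × 26, A = 5 200 mm², y = 183 mm, Ī = 292 933 mm⁴.
Centroid: ȳ = ΣA·y / ΣA = 84.2371 mm.
Transfer each piece to the centroidal x-axis using Ī + A·d² with d = y − 84.2371:
  bottom plate: d = -69.2371 mm → contributes +37 976 407 mm⁴
  web plate: d = 15.7629 mm → contributes +3 161 430 mm⁴
  top plate: d = 98.7629 mm → contributes +51 014 351 mm⁴
Total I = 92 152 188 mm⁴.
Extreme fibre distance c = 111.763 mm; S = I/c = 824 533 mm³.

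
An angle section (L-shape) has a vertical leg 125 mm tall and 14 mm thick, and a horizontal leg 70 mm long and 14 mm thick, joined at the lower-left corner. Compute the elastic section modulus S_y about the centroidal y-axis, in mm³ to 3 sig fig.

Break the section into simple shapes (no overlaps), measuring from the bottom-left corner of the bounding box.
Vertical leg: 14 × 125, A = 1 750 mm², x = 7 mm, Ī = 28 583 mm⁴.
Horizontal leg (remainder): 56 × 14, A = 784 mm², x = 42 mm, Ī = 204 885 mm⁴.
Centroid: x̄ = ΣA·x / ΣA = 17.829 mm.
Transfer each piece to the centroidal y-axis using Ī + A·d² with d = x − 17.829:
  vertical leg: d = -10.829 mm → contributes +233 791 mm⁴
  horizontal leg (remainder): d = 24.171 mm → contributes +662 938 mm⁴
Total I = 896 728 mm⁴.
Extreme fibre distance c = 52.171 mm; S = I/c = 17 188 mm³.

S_y ≈ 1.72 × 10⁴ mm³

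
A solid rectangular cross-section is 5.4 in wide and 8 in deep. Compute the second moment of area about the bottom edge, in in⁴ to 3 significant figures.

I_base ≈ 922 in⁴

The section: 5.4 × 8, A = 43.2 in², y = 4 in, Ī = 230.4 in⁴.
Transfer it to the bottom edge using Ī + A·d² with d = y − 0:
  the section: d = 4 in → contributes +921.6 in⁴
Total I = 921.6 in⁴.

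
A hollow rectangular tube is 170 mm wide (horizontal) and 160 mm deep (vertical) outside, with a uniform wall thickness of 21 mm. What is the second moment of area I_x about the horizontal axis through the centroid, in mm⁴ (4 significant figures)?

Split into non-overlapping primitives; take the origin at the lower-left of the bounding box.
Outer rectangle: 170 × 160, A = 27 200 mm², y = 80 mm, Ī = 58 026 667 mm⁴.
Inner void (subtracted): 128 × 118, A = 15 104 mm², y = 80 mm, Ī = 17 525 675 mm⁴.
By symmetry the centroid is at mid-height, ȳ = 80 mm.
All pieces are centred on the horizontal axis through the centroid, so I = ΣĪ (holes subtracted) = 40 500 992 mm⁴.

I_x ≈ 4.050 × 10⁷ mm⁴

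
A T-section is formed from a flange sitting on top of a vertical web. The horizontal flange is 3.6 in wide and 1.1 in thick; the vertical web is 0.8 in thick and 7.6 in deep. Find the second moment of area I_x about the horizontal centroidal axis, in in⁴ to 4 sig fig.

I_x ≈ 75.04 in⁴

Split into non-overlapping primitives; take the origin at the lower-left of the bounding box.
Flange: 3.6 × 1.1, A = 3.96 in², y = 8.15 in, Ī = 0.3993 in⁴.
Web: 0.8 × 7.6, A = 6.08 in², y = 3.8 in, Ī = 29.2651 in⁴.
Centroid: ȳ = ΣA·y / ΣA = 5.51574 in.
Transfer each piece to the horizontal centroidal axis using Ī + A·d² with d = y − 5.51574:
  flange: d = 2.63426 in → contributes +27.8791 in⁴
  web: d = -1.71574 in → contributes +47.1631 in⁴
Total I = 75.0422 in⁴.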